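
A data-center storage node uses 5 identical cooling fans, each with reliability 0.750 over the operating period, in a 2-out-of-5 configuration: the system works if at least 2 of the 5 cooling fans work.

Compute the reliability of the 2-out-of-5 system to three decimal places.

0.984

R = Σ_{i=2}^{5} C(5,i) p^i (1−p)^{5−i} with p = 0.750
C(5,2)·0.750^2·0.250^3 = 0.08789
C(5,3)·0.750^3·0.250^2 = 0.26367
C(5,4)·0.750^4·0.250^1 = 0.39551
C(5,5)·0.750^5·0.250^0 = 0.23730
Sum = 0.984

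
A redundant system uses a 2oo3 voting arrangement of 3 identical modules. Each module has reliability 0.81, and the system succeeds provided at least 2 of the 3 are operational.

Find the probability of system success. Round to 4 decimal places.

0.9054

R = Σ_{i=2}^{3} C(3,i) p^i (1−p)^{3−i} with p = 0.81
C(3,2)·0.81^2·0.19^1 = 0.373977
C(3,3)·0.81^3·0.19^0 = 0.531441
Sum = 0.9054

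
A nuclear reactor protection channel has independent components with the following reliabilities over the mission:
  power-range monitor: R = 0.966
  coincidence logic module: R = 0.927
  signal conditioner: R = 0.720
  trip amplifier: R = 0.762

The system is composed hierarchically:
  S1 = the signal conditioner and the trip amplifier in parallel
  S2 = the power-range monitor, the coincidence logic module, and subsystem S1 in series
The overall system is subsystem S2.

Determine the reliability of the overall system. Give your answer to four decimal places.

Parallel (signal conditioner and trip amplifier): 1 − (1 − 0.720000)(1 − 0.762000) = 0.933360
Series (power-range monitor, coincidence logic module, and [0.933360]): 0.966000 × 0.927000 × 0.933360 = 0.8358

0.8358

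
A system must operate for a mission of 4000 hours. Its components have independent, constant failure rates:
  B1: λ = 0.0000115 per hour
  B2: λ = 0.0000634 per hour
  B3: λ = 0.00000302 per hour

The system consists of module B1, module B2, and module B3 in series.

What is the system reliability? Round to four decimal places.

R(B1) = exp(−0.0000115 × 4000) = 0.955042
R(B2) = exp(−0.0000634 × 4000) = 0.776002
R(B3) = exp(−0.00000302 × 4000) = 0.987993
Series (B1, B2, and B3): 0.955042 × 0.776002 × 0.987993 = 0.7322

0.7322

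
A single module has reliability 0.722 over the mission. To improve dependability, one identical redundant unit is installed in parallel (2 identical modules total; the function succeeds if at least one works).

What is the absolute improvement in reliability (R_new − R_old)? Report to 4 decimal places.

R_before = 0.722
R_after = 1 − (1 − 0.722)^2 = 0.9227
ΔR = 0.9227 − 0.722 = 0.2007

0.2007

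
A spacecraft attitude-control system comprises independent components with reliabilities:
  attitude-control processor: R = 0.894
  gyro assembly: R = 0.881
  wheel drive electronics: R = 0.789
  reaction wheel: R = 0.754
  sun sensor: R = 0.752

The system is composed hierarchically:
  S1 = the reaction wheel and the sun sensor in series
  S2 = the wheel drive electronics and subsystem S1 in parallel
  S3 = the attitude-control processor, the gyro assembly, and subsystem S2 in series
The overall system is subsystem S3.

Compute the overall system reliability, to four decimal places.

Series (reaction wheel and sun sensor): 0.754000 × 0.752000 = 0.567008
Parallel (wheel drive electronics and [0.567008]): 1 − (1 − 0.789000)(1 − 0.567008) = 0.908639
Series (attitude-control processor, gyro assembly, and [0.908639]): 0.894000 × 0.881000 × 0.908639 = 0.7157

0.7157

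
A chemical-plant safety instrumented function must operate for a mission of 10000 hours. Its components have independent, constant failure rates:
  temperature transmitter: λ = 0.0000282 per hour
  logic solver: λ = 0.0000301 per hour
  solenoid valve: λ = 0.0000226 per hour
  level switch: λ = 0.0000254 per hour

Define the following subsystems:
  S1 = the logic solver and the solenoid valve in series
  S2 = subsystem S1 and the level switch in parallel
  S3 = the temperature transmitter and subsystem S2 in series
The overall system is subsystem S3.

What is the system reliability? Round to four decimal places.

R(temperature transmitter) = exp(−0.0000282 × 10000) = 0.754274
R(logic solver) = exp(−0.0000301 × 10000) = 0.740078
R(solenoid valve) = exp(−0.0000226 × 10000) = 0.797718
R(level switch) = exp(−0.0000254 × 10000) = 0.775692
Series (logic solver and solenoid valve): 0.740078 × 0.797718 = 0.590374
Parallel ([0.590374] and level switch): 1 − (1 − 0.590374)(1 − 0.775692) = 0.908118
Series (temperature transmitter and [0.908118]): 0.754274 × 0.908118 = 0.6850

0.6850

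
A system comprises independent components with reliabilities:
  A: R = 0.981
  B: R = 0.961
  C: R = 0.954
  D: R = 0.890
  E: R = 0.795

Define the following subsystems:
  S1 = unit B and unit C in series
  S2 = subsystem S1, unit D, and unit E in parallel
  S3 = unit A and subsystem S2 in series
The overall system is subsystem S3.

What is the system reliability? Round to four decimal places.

0.9792

Series (B and C): 0.961000 × 0.954000 = 0.916794
Parallel ([0.916794], D, and E): 1 − (1 − 0.916794)(1 − 0.890000)(1 − 0.795000) = 0.998124
Series (A and [0.998124]): 0.981000 × 0.998124 = 0.9792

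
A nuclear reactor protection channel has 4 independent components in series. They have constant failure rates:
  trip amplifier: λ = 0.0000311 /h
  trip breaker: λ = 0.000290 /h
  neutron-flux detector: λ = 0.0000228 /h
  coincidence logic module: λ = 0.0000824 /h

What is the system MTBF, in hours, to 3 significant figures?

Series of exponential components: λ_sys = Σ λ_i
λ_sys = 0.0000311 + 0.000290 + 0.0000228 + 0.0000824 = 4.2630e-04 /h
MTBF = 1 / λ_sys = 2350 h

2350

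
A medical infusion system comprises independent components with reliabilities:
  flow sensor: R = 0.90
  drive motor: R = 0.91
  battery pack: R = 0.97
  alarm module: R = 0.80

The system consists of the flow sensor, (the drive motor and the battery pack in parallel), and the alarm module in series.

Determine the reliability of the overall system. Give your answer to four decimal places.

Parallel (drive motor and battery pack): 1 − (1 − 0.910000)(1 − 0.970000) = 0.997300
Series (flow sensor, [0.997300], and alarm module): 0.900000 × 0.997300 × 0.800000 = 0.7181

0.7181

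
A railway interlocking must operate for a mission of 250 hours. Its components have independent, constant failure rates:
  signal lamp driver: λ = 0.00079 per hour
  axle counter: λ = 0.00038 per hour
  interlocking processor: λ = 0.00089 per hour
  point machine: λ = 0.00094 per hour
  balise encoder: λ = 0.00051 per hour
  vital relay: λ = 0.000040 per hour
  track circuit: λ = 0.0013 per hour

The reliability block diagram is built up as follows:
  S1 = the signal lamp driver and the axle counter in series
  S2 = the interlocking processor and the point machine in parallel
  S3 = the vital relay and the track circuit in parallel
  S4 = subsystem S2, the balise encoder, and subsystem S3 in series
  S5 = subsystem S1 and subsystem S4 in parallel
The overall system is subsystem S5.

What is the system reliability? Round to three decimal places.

R(signal lamp driver) = exp(−0.00079 × 250) = 0.82078
R(axle counter) = exp(−0.00038 × 250) = 0.90937
R(interlocking processor) = exp(−0.00089 × 250) = 0.80052
R(point machine) = exp(−0.00094 × 250) = 0.79057
R(balise encoder) = exp(−0.00051 × 250) = 0.88029
R(vital relay) = exp(−0.000040 × 250) = 0.99005
R(track circuit) = exp(−0.0013 × 250) = 0.72253
Series (signal lamp driver and axle counter): 0.82078 × 0.90937 = 0.74639
Parallel (interlocking processor and point machine): 1 − (1 − 0.80052)(1 − 0.79057) = 0.95822
Parallel (vital relay and track circuit): 1 − (1 − 0.99005)(1 − 0.72253) = 0.99724
Series ([0.95822], balise encoder, and [0.99724]): 0.95822 × 0.88029 × 0.99724 = 0.84118
Parallel ([0.74639] and [0.84118]): 1 − (1 − 0.74639)(1 − 0.84118) = 0.960

0.960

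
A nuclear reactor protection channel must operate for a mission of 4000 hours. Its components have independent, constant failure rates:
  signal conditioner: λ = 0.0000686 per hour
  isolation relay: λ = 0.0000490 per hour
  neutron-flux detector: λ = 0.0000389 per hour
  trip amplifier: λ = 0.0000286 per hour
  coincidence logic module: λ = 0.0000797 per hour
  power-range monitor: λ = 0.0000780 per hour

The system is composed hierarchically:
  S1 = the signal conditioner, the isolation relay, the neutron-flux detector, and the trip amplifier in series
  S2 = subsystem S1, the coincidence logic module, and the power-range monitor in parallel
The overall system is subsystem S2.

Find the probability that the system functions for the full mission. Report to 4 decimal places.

0.9617

R(signal conditioner) = exp(−0.0000686 × 4000) = 0.760028
R(isolation relay) = exp(−0.0000490 × 4000) = 0.822012
R(neutron-flux detector) = exp(−0.0000389 × 4000) = 0.855901
R(trip amplifier) = exp(−0.0000286 × 4000) = 0.891901
R(coincidence logic module) = exp(−0.0000797 × 4000) = 0.727021
R(power-range monitor) = exp(−0.0000780 × 4000) = 0.731982
Series (signal conditioner, isolation relay, neutron-flux detector, and trip amplifier): 0.760028 × 0.822012 × 0.855901 × 0.891901 = 0.476923
Parallel ([0.476923], coincidence logic module, and power-range monitor): 1 − (1 − 0.476923)(1 − 0.727021)(1 − 0.731982) = 0.9617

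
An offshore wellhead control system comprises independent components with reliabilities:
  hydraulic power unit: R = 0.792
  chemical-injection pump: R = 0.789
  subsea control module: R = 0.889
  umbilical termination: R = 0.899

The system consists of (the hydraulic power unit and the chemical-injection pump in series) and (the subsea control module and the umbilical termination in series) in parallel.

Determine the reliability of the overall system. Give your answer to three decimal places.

Series (hydraulic power unit and chemical-injection pump): 0.79200 × 0.78900 = 0.62489
Series (subsea control module and umbilical termination): 0.88900 × 0.89900 = 0.79921
Parallel ([0.62489] and [0.79921]): 1 − (1 − 0.62489)(1 − 0.79921) = 0.925

0.925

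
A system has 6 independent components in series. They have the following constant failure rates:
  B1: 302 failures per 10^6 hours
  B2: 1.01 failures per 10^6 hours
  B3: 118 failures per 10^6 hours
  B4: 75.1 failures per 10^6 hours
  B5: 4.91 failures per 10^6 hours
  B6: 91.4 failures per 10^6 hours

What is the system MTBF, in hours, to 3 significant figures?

Series of exponential components: λ_sys = Σ λ_i
λ_sys = 0.000302 + 0.00000101 + 0.000118 + 0.0000751 + 0.00000491 + 0.0000914 = 5.9242e-04 /h
MTBF = 1 / λ_sys = 1690 h

1690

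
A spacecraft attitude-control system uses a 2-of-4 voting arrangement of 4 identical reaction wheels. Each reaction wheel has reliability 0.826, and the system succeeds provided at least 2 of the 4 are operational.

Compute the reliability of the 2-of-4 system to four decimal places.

0.9817

R = Σ_{i=2}^{4} C(4,i) p^i (1−p)^{4−i} with p = 0.826
C(4,2)·0.826^2·0.174^2 = 0.123940
C(4,3)·0.826^3·0.174^1 = 0.392238
C(4,4)·0.826^4·0.174^0 = 0.465501
Sum = 0.9817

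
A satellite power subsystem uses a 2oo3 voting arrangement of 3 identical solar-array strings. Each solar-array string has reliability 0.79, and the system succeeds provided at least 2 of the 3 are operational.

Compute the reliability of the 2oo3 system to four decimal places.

R = Σ_{i=2}^{3} C(3,i) p^i (1−p)^{3−i} with p = 0.79
C(3,2)·0.79^2·0.21^1 = 0.393183
C(3,3)·0.79^3·0.21^0 = 0.493039
Sum = 0.8862

0.8862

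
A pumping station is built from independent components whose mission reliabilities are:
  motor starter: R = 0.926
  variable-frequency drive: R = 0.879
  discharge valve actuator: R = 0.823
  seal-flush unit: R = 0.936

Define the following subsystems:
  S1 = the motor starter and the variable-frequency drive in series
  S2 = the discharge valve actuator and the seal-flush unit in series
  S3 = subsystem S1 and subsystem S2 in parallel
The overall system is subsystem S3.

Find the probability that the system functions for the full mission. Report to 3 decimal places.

0.957

Series (motor starter and variable-frequency drive): 0.92600 × 0.87900 = 0.81395
Series (discharge valve actuator and seal-flush unit): 0.82300 × 0.93600 = 0.77033
Parallel ([0.81395] and [0.77033]): 1 − (1 − 0.81395)(1 − 0.77033) = 0.957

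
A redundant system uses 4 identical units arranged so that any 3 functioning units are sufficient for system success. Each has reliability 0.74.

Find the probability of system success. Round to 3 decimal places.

0.721

R = Σ_{i=3}^{4} C(4,i) p^i (1−p)^{4−i} with p = 0.74
C(4,3)·0.74^3·0.26^1 = 0.42143
C(4,4)·0.74^4·0.26^0 = 0.29987
Sum = 0.721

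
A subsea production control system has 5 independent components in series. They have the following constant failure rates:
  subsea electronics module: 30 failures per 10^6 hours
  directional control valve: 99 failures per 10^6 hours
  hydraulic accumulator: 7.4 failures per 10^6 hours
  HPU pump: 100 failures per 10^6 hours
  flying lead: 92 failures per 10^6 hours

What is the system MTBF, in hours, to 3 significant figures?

3050

Series of exponential components: λ_sys = Σ λ_i
λ_sys = 0.000030 + 0.000099 + 0.0000074 + 0.00010 + 0.000092 = 3.2840e-04 /h
MTBF = 1 / λ_sys = 3050 h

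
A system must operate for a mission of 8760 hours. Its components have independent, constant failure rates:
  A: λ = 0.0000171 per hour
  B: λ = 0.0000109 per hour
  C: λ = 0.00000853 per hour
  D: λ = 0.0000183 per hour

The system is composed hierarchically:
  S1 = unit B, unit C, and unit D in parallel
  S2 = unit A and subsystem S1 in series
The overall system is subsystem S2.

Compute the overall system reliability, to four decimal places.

R(A) = exp(−0.0000171 × 8760) = 0.860884
R(B) = exp(−0.0000109 × 8760) = 0.908933
R(C) = exp(−0.00000853 × 8760) = 0.928001
R(D) = exp(−0.0000183 × 8760) = 0.851881
Parallel (B, C, and D): 1 − (1 − 0.908933)(1 − 0.928001)(1 − 0.851881) = 0.999029
Series (A and [0.999029]): 0.860884 × 0.999029 = 0.8600

0.8600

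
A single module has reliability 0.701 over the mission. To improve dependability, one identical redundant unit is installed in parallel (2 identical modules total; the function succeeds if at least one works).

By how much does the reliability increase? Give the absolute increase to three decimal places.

R_before = 0.701
R_after = 1 − (1 − 0.701)^2 = 0.911
ΔR = 0.911 − 0.701 = 0.210

0.210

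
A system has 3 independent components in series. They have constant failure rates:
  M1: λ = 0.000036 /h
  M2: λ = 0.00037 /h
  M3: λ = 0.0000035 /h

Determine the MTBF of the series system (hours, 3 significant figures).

Series of exponential components: λ_sys = Σ λ_i
λ_sys = 0.000036 + 0.00037 + 0.0000035 = 4.0950e-04 /h
MTBF = 1 / λ_sys = 2440 h

2440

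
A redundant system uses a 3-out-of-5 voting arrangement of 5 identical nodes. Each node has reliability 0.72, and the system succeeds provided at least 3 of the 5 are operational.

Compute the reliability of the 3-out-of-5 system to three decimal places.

R = Σ_{i=3}^{5} C(5,i) p^i (1−p)^{5−i} with p = 0.72
C(5,3)·0.72^3·0.28^2 = 0.29263
C(5,4)·0.72^4·0.28^1 = 0.37623
C(5,5)·0.72^5·0.28^0 = 0.19349
Sum = 0.862

0.862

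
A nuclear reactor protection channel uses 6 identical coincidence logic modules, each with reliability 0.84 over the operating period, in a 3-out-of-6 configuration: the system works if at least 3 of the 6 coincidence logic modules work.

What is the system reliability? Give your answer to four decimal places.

0.9925

R = Σ_{i=3}^{6} C(6,i) p^i (1−p)^{6−i} with p = 0.84
C(6,3)·0.84^3·0.16^3 = 0.048554
C(6,4)·0.84^4·0.16^2 = 0.191183
C(6,5)·0.84^5·0.16^1 = 0.401483
C(6,6)·0.84^6·0.16^0 = 0.351298
Sum = 0.9925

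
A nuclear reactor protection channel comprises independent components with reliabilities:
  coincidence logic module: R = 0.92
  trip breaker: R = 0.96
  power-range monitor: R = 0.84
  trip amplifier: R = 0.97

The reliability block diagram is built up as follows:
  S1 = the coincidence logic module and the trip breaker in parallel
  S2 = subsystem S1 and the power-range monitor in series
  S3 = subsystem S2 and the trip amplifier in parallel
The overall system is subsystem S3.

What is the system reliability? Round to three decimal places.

Parallel (coincidence logic module and trip breaker): 1 − (1 − 0.92000)(1 − 0.96000) = 0.99680
Series ([0.99680] and power-range monitor): 0.99680 × 0.84000 = 0.83731
Parallel ([0.83731] and trip amplifier): 1 − (1 − 0.83731)(1 − 0.97000) = 0.995

0.995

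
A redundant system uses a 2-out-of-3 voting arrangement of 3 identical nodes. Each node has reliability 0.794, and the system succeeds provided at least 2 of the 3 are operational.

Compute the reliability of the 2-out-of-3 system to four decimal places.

R = Σ_{i=2}^{3} C(3,i) p^i (1−p)^{3−i} with p = 0.794
C(3,2)·0.794^2·0.206^1 = 0.389609
C(3,3)·0.794^3·0.206^0 = 0.500566
Sum = 0.8902

0.8902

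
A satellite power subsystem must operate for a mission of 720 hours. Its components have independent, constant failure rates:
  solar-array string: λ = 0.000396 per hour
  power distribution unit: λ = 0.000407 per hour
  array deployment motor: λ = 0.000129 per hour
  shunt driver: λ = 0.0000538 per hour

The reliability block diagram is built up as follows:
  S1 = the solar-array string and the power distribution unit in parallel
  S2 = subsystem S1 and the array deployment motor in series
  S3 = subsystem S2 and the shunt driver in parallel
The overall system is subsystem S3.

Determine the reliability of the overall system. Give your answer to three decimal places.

R(solar-array string) = exp(−0.000396 × 720) = 0.75192
R(power distribution unit) = exp(−0.000407 × 720) = 0.74599
R(array deployment motor) = exp(−0.000129 × 720) = 0.91130
R(shunt driver) = exp(−0.0000538 × 720) = 0.96200
Parallel (solar-array string and power distribution unit): 1 − (1 − 0.75192)(1 − 0.74599) = 0.93699
Series ([0.93699] and array deployment motor): 0.93699 × 0.91130 = 0.85388
Parallel ([0.85388] and shunt driver): 1 − (1 − 0.85388)(1 − 0.96200) = 0.994

0.994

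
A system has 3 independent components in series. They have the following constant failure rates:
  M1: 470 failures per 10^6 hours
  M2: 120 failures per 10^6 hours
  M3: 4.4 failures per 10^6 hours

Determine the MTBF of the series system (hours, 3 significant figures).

Series of exponential components: λ_sys = Σ λ_i
λ_sys = 0.00047 + 0.00012 + 0.0000044 = 5.9440e-04 /h
MTBF = 1 / λ_sys = 1680 h

1680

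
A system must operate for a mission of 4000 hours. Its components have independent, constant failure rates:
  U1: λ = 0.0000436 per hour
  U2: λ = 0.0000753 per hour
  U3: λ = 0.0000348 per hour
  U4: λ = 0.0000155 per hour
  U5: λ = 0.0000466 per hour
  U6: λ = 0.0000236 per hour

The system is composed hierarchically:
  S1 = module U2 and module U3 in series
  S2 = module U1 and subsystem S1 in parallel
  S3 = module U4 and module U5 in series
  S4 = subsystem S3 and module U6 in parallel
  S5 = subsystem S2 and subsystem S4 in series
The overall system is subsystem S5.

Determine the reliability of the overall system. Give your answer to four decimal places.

R(U1) = exp(−0.0000436 × 4000) = 0.839961
R(U2) = exp(−0.0000753 × 4000) = 0.739930
R(U3) = exp(−0.0000348 × 4000) = 0.870054
R(U4) = exp(−0.0000155 × 4000) = 0.939883
R(U5) = exp(−0.0000466 × 4000) = 0.829942
R(U6) = exp(−0.0000236 × 4000) = 0.909919
Series (U2 and U3): 0.739930 × 0.870054 = 0.643779
Parallel (U1 and [0.643779]): 1 − (1 − 0.839961)(1 − 0.643779) = 0.942991
Series (U4 and U5): 0.939883 × 0.829942 = 0.780048
Parallel ([0.780048] and U6): 1 − (1 − 0.780048)(1 − 0.909919) = 0.980187
Series ([0.942991] and [0.980187]): 0.942991 × 0.980187 = 0.9243

0.9243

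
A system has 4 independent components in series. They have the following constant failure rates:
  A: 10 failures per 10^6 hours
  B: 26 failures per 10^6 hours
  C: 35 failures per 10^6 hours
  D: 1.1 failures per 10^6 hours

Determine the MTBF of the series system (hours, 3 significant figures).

13900

Series of exponential components: λ_sys = Σ λ_i
λ_sys = 0.000010 + 0.000026 + 0.000035 + 0.0000011 = 7.2100e-05 /h
MTBF = 1 / λ_sys = 13900 h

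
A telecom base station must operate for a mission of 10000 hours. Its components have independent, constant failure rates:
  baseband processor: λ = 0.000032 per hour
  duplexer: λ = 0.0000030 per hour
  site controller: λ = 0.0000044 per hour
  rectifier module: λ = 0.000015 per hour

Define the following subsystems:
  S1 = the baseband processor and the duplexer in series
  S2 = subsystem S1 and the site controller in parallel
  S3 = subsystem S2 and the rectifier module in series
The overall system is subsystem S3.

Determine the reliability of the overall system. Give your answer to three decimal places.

0.850

R(baseband processor) = exp(−0.000032 × 10000) = 0.72615
R(duplexer) = exp(−0.0000030 × 10000) = 0.97045
R(site controller) = exp(−0.0000044 × 10000) = 0.95695
R(rectifier module) = exp(−0.000015 × 10000) = 0.86071
Series (baseband processor and duplexer): 0.72615 × 0.97045 = 0.70469
Parallel ([0.70469] and site controller): 1 − (1 − 0.70469)(1 − 0.95695) = 0.98729
Series ([0.98729] and rectifier module): 0.98729 × 0.86071 = 0.850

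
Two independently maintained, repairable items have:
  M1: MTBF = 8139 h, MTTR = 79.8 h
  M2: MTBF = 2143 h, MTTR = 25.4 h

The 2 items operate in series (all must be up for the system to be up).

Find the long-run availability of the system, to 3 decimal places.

0.979

A(M1) = MTBF/(MTBF+MTTR) = 8139/(8139+79.8) = 0.990291
A(M2) = MTBF/(MTBF+MTTR) = 2143/(2143+25.4) = 0.988286
Series availability: 0.990291 × 0.988286 = 0.979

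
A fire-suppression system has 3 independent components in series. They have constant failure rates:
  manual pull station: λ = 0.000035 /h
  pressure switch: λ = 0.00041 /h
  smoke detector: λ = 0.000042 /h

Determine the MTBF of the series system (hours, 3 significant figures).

Series of exponential components: λ_sys = Σ λ_i
λ_sys = 0.000035 + 0.00041 + 0.000042 = 4.8700e-04 /h
MTBF = 1 / λ_sys = 2050 h

2050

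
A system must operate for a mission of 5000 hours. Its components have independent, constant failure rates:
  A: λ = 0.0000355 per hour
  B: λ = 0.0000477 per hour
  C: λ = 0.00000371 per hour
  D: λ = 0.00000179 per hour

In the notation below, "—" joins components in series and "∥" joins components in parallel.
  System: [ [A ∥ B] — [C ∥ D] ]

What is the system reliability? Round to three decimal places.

0.965

R(A) = exp(−0.0000355 × 5000) = 0.83736
R(B) = exp(−0.0000477 × 5000) = 0.78781
R(C) = exp(−0.00000371 × 5000) = 0.98162
R(D) = exp(−0.00000179 × 5000) = 0.99109
Parallel (A and B): 1 − (1 − 0.83736)(1 − 0.78781) = 0.96549
Parallel (C and D): 1 − (1 − 0.98162)(1 − 0.99109) = 0.99984
Series ([0.96549] and [0.99984]): 0.96549 × 0.99984 = 0.965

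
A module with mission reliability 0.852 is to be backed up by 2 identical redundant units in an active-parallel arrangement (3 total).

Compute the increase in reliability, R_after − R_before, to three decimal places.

R_before = 0.852
R_after = 1 − (1 − 0.852)^3 = 0.997
ΔR = 0.997 − 0.852 = 0.145

0.145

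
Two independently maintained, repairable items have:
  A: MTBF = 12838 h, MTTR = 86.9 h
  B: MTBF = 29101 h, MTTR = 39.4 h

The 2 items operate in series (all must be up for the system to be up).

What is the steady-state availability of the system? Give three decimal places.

A(A) = MTBF/(MTBF+MTTR) = 12838/(12838+86.9) = 0.993277
A(B) = MTBF/(MTBF+MTTR) = 29101/(29101+39.4) = 0.998648
Series availability: 0.993277 × 0.998648 = 0.992

0.992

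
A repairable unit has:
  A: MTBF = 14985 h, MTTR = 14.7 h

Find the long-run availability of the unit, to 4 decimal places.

0.9990

A(A) = MTBF/(MTBF+MTTR) = 14985/(14985+14.7) = 0.9990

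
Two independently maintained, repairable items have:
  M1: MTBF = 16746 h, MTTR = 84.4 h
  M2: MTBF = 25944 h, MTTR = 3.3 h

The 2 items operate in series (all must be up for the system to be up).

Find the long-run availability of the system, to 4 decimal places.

A(M1) = MTBF/(MTBF+MTTR) = 16746/(16746+84.4) = 0.994985
A(M2) = MTBF/(MTBF+MTTR) = 25944/(25944+3.3) = 0.999873
Series availability: 0.994985 × 0.999873 = 0.9949

0.9949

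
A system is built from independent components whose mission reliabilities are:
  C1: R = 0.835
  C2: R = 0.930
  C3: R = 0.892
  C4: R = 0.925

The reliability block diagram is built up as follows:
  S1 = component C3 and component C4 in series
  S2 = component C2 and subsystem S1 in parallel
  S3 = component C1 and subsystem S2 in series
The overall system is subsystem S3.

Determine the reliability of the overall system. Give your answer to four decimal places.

0.8248

Series (C3 and C4): 0.892000 × 0.925000 = 0.825100
Parallel (C2 and [0.825100]): 1 − (1 − 0.930000)(1 − 0.825100) = 0.987757
Series (C1 and [0.987757]): 0.835000 × 0.987757 = 0.8248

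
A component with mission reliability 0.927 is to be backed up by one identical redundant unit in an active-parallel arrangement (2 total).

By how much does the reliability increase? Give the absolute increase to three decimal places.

R_before = 0.927
R_after = 1 − (1 − 0.927)^2 = 0.995
ΔR = 0.995 − 0.927 = 0.068

0.068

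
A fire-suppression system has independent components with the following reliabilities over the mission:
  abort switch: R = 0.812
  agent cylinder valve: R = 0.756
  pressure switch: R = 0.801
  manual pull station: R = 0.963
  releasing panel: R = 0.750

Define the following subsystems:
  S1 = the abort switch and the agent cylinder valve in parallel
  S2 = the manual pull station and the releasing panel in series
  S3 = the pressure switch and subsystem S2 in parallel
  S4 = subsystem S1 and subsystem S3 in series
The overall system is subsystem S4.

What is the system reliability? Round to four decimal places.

Parallel (abort switch and agent cylinder valve): 1 − (1 − 0.812000)(1 − 0.756000) = 0.954128
Series (manual pull station and releasing panel): 0.963000 × 0.750000 = 0.722250
Parallel (pressure switch and [0.722250]): 1 − (1 − 0.801000)(1 − 0.722250) = 0.944728
Series ([0.954128] and [0.944728]): 0.954128 × 0.944728 = 0.9014

0.9014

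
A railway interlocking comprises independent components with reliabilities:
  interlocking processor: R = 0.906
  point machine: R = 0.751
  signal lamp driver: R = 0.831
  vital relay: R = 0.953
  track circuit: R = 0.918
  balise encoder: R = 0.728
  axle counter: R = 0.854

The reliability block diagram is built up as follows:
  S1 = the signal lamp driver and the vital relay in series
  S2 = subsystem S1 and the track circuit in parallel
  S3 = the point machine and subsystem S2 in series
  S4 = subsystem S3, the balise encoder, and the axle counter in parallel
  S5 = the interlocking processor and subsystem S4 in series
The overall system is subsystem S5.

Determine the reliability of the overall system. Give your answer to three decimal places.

0.897

Series (signal lamp driver and vital relay): 0.83100 × 0.95300 = 0.79194
Parallel ([0.79194] and track circuit): 1 − (1 − 0.79194)(1 − 0.91800) = 0.98294
Series (point machine and [0.98294]): 0.75100 × 0.98294 = 0.73819
Parallel ([0.73819], balise encoder, and axle counter): 1 − (1 − 0.73819)(1 − 0.72800)(1 − 0.85400) = 0.98960
Series (interlocking processor and [0.98960]): 0.90600 × 0.98960 = 0.897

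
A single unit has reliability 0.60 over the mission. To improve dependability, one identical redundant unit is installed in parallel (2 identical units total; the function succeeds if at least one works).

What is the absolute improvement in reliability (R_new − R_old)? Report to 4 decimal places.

0.2400

R_before = 0.60
R_after = 1 − (1 − 0.60)^2 = 0.8400
ΔR = 0.8400 − 0.60 = 0.2400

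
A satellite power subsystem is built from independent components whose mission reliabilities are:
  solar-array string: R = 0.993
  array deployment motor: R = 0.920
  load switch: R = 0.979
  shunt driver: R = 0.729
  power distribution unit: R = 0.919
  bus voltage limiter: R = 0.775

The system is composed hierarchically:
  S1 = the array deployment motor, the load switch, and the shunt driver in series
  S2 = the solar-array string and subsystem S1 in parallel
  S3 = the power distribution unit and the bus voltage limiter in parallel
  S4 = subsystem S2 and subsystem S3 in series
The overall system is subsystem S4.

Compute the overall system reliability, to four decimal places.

0.9794

Series (array deployment motor, load switch, and shunt driver): 0.920000 × 0.979000 × 0.729000 = 0.656596
Parallel (solar-array string and [0.656596]): 1 − (1 − 0.993000)(1 − 0.656596) = 0.997596
Parallel (power distribution unit and bus voltage limiter): 1 − (1 − 0.919000)(1 − 0.775000) = 0.981775
Series ([0.997596] and [0.981775]): 0.997596 × 0.981775 = 0.9794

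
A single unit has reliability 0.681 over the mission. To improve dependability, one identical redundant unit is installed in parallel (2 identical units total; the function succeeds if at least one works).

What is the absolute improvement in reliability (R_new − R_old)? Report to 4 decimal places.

R_before = 0.681
R_after = 1 − (1 − 0.681)^2 = 0.8982
ΔR = 0.8982 − 0.681 = 0.2172

0.2172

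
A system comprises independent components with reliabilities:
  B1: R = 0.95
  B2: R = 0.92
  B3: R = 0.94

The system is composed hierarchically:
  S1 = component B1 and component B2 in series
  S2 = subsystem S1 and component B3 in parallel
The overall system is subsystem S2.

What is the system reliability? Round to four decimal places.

Series (B1 and B2): 0.950000 × 0.920000 = 0.874000
Parallel ([0.874000] and B3): 1 − (1 − 0.874000)(1 − 0.940000) = 0.9924

0.9924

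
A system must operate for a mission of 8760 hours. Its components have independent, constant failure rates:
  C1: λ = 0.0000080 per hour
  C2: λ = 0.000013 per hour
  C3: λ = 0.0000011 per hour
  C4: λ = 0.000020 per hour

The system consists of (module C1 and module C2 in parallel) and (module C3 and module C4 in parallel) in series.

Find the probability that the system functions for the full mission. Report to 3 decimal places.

0.991

R(C1) = exp(−0.0000080 × 8760) = 0.93232
R(C2) = exp(−0.000013 × 8760) = 0.89237
R(C3) = exp(−0.0000011 × 8760) = 0.99041
R(C4) = exp(−0.000020 × 8760) = 0.83929
Parallel (C1 and C2): 1 − (1 − 0.93232)(1 − 0.89237) = 0.99272
Parallel (C3 and C4): 1 − (1 − 0.99041)(1 − 0.83929) = 0.99846
Series ([0.99272] and [0.99846]): 0.99272 × 0.99846 = 0.991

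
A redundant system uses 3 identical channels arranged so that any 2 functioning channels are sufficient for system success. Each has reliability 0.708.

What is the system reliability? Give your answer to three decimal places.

R = Σ_{i=2}^{3} C(3,i) p^i (1−p)^{3−i} with p = 0.708
C(3,2)·0.708^2·0.292^1 = 0.43911
C(3,3)·0.708^3·0.292^0 = 0.35489
Sum = 0.794

0.794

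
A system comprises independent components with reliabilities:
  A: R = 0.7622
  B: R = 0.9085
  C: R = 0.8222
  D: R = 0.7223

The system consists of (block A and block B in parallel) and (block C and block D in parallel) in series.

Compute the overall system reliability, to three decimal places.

0.930

Parallel (A and B): 1 − (1 − 0.76220)(1 − 0.90850) = 0.97824
Parallel (C and D): 1 − (1 − 0.82220)(1 − 0.72230) = 0.95062
Series ([0.97824] and [0.95062]): 0.97824 × 0.95062 = 0.930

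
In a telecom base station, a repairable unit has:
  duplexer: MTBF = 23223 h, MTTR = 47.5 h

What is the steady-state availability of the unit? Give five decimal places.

0.99796

A(duplexer) = MTBF/(MTBF+MTTR) = 23223/(23223+47.5) = 0.99796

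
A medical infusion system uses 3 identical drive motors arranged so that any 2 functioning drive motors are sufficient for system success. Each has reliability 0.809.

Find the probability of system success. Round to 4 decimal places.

R = Σ_{i=2}^{3} C(3,i) p^i (1−p)^{3−i} with p = 0.809
C(3,2)·0.809^2·0.191^1 = 0.375018
C(3,3)·0.809^3·0.191^0 = 0.529475
Sum = 0.9045

0.9045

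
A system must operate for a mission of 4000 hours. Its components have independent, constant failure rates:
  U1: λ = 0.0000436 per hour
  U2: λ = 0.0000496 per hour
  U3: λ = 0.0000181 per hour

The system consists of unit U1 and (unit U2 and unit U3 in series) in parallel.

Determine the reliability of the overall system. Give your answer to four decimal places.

R(U1) = exp(−0.0000436 × 4000) = 0.839961
R(U2) = exp(−0.0000496 × 4000) = 0.820042
R(U3) = exp(−0.0000181 × 4000) = 0.930159
Series (U2 and U3): 0.820042 × 0.930159 = 0.762769
Parallel (U1 and [0.762769]): 1 − (1 − 0.839961)(1 − 0.762769) = 0.9620

0.9620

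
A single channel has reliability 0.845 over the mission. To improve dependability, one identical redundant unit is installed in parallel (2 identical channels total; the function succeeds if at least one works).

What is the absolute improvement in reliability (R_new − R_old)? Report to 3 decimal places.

R_before = 0.845
R_after = 1 − (1 − 0.845)^2 = 0.976
ΔR = 0.976 − 0.845 = 0.131

0.131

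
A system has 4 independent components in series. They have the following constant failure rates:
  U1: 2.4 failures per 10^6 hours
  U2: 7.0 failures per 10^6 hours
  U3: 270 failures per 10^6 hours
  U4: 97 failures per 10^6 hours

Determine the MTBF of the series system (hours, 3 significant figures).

Series of exponential components: λ_sys = Σ λ_i
λ_sys = 0.0000024 + 0.0000070 + 0.00027 + 0.000097 = 3.7640e-04 /h
MTBF = 1 / λ_sys = 2660 h

2660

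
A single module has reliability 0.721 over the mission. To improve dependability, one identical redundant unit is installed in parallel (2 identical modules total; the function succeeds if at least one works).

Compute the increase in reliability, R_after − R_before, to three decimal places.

0.201

R_before = 0.721
R_after = 1 − (1 − 0.721)^2 = 0.922
ΔR = 0.922 − 0.721 = 0.201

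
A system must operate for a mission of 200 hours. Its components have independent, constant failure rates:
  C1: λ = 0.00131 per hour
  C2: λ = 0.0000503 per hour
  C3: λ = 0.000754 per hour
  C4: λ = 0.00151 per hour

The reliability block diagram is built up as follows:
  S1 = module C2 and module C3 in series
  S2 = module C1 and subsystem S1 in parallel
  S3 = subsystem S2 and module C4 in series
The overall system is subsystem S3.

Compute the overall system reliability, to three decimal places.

R(C1) = exp(−0.00131 × 200) = 0.76951
R(C2) = exp(−0.0000503 × 200) = 0.98999
R(C3) = exp(−0.000754 × 200) = 0.86002
R(C4) = exp(−0.00151 × 200) = 0.73934
Series (C2 and C3): 0.98999 × 0.86002 = 0.85141
Parallel (C1 and [0.85141]): 1 − (1 − 0.76951)(1 − 0.85141) = 0.96575
Series ([0.96575] and C4): 0.96575 × 0.73934 = 0.714

0.714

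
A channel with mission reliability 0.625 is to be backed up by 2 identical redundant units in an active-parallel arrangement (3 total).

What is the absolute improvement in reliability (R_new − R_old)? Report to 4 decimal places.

0.3223

R_before = 0.625
R_after = 1 − (1 − 0.625)^3 = 0.9473
ΔR = 0.9473 − 0.625 = 0.3223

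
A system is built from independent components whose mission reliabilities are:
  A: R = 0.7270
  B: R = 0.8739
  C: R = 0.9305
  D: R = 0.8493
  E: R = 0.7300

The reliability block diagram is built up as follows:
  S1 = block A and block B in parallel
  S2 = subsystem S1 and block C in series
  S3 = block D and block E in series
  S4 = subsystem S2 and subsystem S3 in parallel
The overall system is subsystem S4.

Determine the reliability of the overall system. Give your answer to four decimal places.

0.9614

Parallel (A and B): 1 − (1 − 0.727000)(1 − 0.873900) = 0.965575
Series ([0.965575] and C): 0.965575 × 0.930500 = 0.898468
Series (D and E): 0.849300 × 0.730000 = 0.619989
Parallel ([0.898468] and [0.619989]): 1 − (1 − 0.898468)(1 − 0.619989) = 0.9614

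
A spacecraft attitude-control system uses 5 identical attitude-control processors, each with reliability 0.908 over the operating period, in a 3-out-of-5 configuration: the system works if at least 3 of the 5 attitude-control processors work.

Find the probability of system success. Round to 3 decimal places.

0.993

R = Σ_{i=3}^{5} C(5,i) p^i (1−p)^{5−i} with p = 0.908
C(5,3)·0.908^3·0.092^2 = 0.06336
C(5,4)·0.908^4·0.092^1 = 0.31268
C(5,5)·0.908^5·0.092^0 = 0.61720
Sum = 0.993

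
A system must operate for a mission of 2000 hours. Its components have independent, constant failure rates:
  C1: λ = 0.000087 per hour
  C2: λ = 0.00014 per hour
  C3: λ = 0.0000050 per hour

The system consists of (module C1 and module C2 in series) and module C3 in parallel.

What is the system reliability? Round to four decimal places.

0.9964

R(C1) = exp(−0.000087 × 2000) = 0.840297
R(C2) = exp(−0.00014 × 2000) = 0.755784
R(C3) = exp(−0.0000050 × 2000) = 0.990050
Series (C1 and C2): 0.840297 × 0.755784 = 0.635083
Parallel ([0.635083] and C3): 1 − (1 − 0.635083)(1 − 0.990050) = 0.9964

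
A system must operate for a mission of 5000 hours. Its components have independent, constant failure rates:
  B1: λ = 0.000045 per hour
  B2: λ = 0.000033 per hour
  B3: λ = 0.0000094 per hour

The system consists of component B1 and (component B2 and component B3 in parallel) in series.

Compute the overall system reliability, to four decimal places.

R(B1) = exp(−0.000045 × 5000) = 0.798516
R(B2) = exp(−0.000033 × 5000) = 0.847894
R(B3) = exp(−0.0000094 × 5000) = 0.954087
Parallel (B2 and B3): 1 − (1 − 0.847894)(1 − 0.954087) = 0.993016
Series (B1 and [0.993016]): 0.798516 × 0.993016 = 0.7929

0.7929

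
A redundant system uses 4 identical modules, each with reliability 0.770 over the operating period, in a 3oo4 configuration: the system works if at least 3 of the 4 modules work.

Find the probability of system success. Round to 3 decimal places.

R = Σ_{i=3}^{4} C(4,i) p^i (1−p)^{4−i} with p = 0.770
C(4,3)·0.770^3·0.230^1 = 0.42001
C(4,4)·0.770^4·0.230^0 = 0.35153
Sum = 0.772

0.772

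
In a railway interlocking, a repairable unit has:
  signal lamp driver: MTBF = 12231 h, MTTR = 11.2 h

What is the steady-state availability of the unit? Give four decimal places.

0.9991

A(signal lamp driver) = MTBF/(MTBF+MTTR) = 12231/(12231+11.2) = 0.9991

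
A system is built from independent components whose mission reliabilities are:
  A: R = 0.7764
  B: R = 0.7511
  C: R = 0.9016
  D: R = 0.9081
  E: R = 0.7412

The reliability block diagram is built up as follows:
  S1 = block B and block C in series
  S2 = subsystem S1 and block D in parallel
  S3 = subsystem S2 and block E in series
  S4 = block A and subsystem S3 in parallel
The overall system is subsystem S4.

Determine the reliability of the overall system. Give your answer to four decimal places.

0.9372

Series (B and C): 0.751100 × 0.901600 = 0.677192
Parallel ([0.677192] and D): 1 − (1 − 0.677192)(1 − 0.908100) = 0.970334
Series ([0.970334] and E): 0.970334 × 0.741200 = 0.719212
Parallel (A and [0.719212]): 1 − (1 − 0.776400)(1 − 0.719212) = 0.9372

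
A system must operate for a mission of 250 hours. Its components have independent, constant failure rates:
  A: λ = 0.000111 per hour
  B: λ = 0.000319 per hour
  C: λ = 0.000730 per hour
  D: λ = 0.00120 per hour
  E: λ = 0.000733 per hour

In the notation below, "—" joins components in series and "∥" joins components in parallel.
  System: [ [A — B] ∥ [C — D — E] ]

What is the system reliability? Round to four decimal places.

0.9505

R(A) = exp(−0.000111 × 250) = 0.972631
R(B) = exp(−0.000319 × 250) = 0.923347
R(C) = exp(−0.000730 × 250) = 0.833185
R(D) = exp(−0.00120 × 250) = 0.740818
R(E) = exp(−0.000733 × 250) = 0.832560
Series (A and B): 0.972631 × 0.923347 = 0.898076
Series (C, D, and E): 0.833185 × 0.740818 × 0.832560 = 0.513888
Parallel ([0.898076] and [0.513888]): 1 − (1 − 0.898076)(1 − 0.513888) = 0.9505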